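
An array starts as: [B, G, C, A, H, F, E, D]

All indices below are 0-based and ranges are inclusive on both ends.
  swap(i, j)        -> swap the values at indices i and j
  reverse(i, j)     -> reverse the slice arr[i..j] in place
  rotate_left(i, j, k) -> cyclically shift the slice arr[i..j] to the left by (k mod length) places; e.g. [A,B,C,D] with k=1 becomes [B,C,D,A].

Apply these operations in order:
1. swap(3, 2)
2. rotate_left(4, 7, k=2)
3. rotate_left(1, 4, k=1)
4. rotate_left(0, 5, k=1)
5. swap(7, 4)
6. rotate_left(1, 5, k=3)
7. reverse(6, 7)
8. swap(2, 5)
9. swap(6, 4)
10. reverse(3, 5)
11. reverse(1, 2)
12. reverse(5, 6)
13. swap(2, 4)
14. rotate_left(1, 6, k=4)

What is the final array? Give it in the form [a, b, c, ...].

Answer: [A, E, C, G, D, B, F, H]

Derivation:
After 1 (swap(3, 2)): [B, G, A, C, H, F, E, D]
After 2 (rotate_left(4, 7, k=2)): [B, G, A, C, E, D, H, F]
After 3 (rotate_left(1, 4, k=1)): [B, A, C, E, G, D, H, F]
After 4 (rotate_left(0, 5, k=1)): [A, C, E, G, D, B, H, F]
After 5 (swap(7, 4)): [A, C, E, G, F, B, H, D]
After 6 (rotate_left(1, 5, k=3)): [A, F, B, C, E, G, H, D]
After 7 (reverse(6, 7)): [A, F, B, C, E, G, D, H]
After 8 (swap(2, 5)): [A, F, G, C, E, B, D, H]
After 9 (swap(6, 4)): [A, F, G, C, D, B, E, H]
After 10 (reverse(3, 5)): [A, F, G, B, D, C, E, H]
After 11 (reverse(1, 2)): [A, G, F, B, D, C, E, H]
After 12 (reverse(5, 6)): [A, G, F, B, D, E, C, H]
After 13 (swap(2, 4)): [A, G, D, B, F, E, C, H]
After 14 (rotate_left(1, 6, k=4)): [A, E, C, G, D, B, F, H]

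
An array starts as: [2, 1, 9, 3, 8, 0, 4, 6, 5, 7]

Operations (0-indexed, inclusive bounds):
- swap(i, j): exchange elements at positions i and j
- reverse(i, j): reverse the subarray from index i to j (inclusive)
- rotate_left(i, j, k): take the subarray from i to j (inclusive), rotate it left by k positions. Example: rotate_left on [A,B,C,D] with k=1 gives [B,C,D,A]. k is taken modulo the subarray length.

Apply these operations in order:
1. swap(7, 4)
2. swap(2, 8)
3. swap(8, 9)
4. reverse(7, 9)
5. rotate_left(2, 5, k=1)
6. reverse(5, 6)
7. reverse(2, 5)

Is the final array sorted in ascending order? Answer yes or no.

Answer: no

Derivation:
After 1 (swap(7, 4)): [2, 1, 9, 3, 6, 0, 4, 8, 5, 7]
After 2 (swap(2, 8)): [2, 1, 5, 3, 6, 0, 4, 8, 9, 7]
After 3 (swap(8, 9)): [2, 1, 5, 3, 6, 0, 4, 8, 7, 9]
After 4 (reverse(7, 9)): [2, 1, 5, 3, 6, 0, 4, 9, 7, 8]
After 5 (rotate_left(2, 5, k=1)): [2, 1, 3, 6, 0, 5, 4, 9, 7, 8]
After 6 (reverse(5, 6)): [2, 1, 3, 6, 0, 4, 5, 9, 7, 8]
After 7 (reverse(2, 5)): [2, 1, 4, 0, 6, 3, 5, 9, 7, 8]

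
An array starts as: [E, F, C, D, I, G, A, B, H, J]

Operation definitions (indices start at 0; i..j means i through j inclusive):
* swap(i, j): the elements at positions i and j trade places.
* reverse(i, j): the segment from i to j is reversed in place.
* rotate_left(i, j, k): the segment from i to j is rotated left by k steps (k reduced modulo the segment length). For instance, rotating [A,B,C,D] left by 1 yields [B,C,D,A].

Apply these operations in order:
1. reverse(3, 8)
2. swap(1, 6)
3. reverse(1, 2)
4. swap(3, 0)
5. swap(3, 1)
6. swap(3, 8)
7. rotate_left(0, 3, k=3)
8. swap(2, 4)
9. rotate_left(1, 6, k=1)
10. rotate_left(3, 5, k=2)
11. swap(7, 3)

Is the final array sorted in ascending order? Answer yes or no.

After 1 (reverse(3, 8)): [E, F, C, H, B, A, G, I, D, J]
After 2 (swap(1, 6)): [E, G, C, H, B, A, F, I, D, J]
After 3 (reverse(1, 2)): [E, C, G, H, B, A, F, I, D, J]
After 4 (swap(3, 0)): [H, C, G, E, B, A, F, I, D, J]
After 5 (swap(3, 1)): [H, E, G, C, B, A, F, I, D, J]
After 6 (swap(3, 8)): [H, E, G, D, B, A, F, I, C, J]
After 7 (rotate_left(0, 3, k=3)): [D, H, E, G, B, A, F, I, C, J]
After 8 (swap(2, 4)): [D, H, B, G, E, A, F, I, C, J]
After 9 (rotate_left(1, 6, k=1)): [D, B, G, E, A, F, H, I, C, J]
After 10 (rotate_left(3, 5, k=2)): [D, B, G, F, E, A, H, I, C, J]
After 11 (swap(7, 3)): [D, B, G, I, E, A, H, F, C, J]

Answer: no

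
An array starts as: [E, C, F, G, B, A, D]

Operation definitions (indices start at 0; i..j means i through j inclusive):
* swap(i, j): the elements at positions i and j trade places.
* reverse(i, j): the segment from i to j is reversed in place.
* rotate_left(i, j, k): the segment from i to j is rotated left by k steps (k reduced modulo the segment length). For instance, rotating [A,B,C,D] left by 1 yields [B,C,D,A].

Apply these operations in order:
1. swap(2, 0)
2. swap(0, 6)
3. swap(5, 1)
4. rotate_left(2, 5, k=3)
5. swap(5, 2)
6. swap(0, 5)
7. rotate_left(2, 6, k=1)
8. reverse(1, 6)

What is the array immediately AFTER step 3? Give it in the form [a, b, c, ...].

After 1 (swap(2, 0)): [F, C, E, G, B, A, D]
After 2 (swap(0, 6)): [D, C, E, G, B, A, F]
After 3 (swap(5, 1)): [D, A, E, G, B, C, F]

Answer: [D, A, E, G, B, C, F]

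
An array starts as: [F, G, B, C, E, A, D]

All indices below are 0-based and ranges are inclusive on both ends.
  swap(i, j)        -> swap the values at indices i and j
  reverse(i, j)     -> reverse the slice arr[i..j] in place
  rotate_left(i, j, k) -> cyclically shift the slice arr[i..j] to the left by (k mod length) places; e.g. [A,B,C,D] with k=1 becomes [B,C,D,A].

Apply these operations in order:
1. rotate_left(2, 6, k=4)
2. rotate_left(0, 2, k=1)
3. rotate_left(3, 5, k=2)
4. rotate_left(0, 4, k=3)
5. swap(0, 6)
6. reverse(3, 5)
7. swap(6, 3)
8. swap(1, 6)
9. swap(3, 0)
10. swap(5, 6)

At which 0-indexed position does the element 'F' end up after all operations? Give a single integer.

After 1 (rotate_left(2, 6, k=4)): [F, G, D, B, C, E, A]
After 2 (rotate_left(0, 2, k=1)): [G, D, F, B, C, E, A]
After 3 (rotate_left(3, 5, k=2)): [G, D, F, E, B, C, A]
After 4 (rotate_left(0, 4, k=3)): [E, B, G, D, F, C, A]
After 5 (swap(0, 6)): [A, B, G, D, F, C, E]
After 6 (reverse(3, 5)): [A, B, G, C, F, D, E]
After 7 (swap(6, 3)): [A, B, G, E, F, D, C]
After 8 (swap(1, 6)): [A, C, G, E, F, D, B]
After 9 (swap(3, 0)): [E, C, G, A, F, D, B]
After 10 (swap(5, 6)): [E, C, G, A, F, B, D]

Answer: 4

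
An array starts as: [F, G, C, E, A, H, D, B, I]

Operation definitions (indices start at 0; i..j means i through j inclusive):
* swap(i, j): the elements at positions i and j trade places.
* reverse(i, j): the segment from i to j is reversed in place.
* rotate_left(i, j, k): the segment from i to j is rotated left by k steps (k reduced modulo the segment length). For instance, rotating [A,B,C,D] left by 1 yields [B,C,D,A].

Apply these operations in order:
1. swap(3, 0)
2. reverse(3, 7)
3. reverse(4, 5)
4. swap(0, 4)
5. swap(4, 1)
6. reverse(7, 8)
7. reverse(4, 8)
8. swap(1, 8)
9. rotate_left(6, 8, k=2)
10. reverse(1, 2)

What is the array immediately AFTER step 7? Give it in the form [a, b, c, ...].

Answer: [H, E, C, B, F, I, A, D, G]

Derivation:
After 1 (swap(3, 0)): [E, G, C, F, A, H, D, B, I]
After 2 (reverse(3, 7)): [E, G, C, B, D, H, A, F, I]
After 3 (reverse(4, 5)): [E, G, C, B, H, D, A, F, I]
After 4 (swap(0, 4)): [H, G, C, B, E, D, A, F, I]
After 5 (swap(4, 1)): [H, E, C, B, G, D, A, F, I]
After 6 (reverse(7, 8)): [H, E, C, B, G, D, A, I, F]
After 7 (reverse(4, 8)): [H, E, C, B, F, I, A, D, G]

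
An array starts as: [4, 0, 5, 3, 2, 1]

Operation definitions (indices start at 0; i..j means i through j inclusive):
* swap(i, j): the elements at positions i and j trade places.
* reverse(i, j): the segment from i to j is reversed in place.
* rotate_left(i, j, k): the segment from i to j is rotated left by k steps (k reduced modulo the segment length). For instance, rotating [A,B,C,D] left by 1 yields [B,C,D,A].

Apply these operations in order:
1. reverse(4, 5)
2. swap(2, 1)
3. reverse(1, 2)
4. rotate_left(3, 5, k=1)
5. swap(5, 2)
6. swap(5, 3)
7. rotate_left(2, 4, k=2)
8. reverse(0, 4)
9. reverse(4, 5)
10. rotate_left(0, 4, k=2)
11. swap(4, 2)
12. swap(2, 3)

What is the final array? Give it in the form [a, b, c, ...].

After 1 (reverse(4, 5)): [4, 0, 5, 3, 1, 2]
After 2 (swap(2, 1)): [4, 5, 0, 3, 1, 2]
After 3 (reverse(1, 2)): [4, 0, 5, 3, 1, 2]
After 4 (rotate_left(3, 5, k=1)): [4, 0, 5, 1, 2, 3]
After 5 (swap(5, 2)): [4, 0, 3, 1, 2, 5]
After 6 (swap(5, 3)): [4, 0, 3, 5, 2, 1]
After 7 (rotate_left(2, 4, k=2)): [4, 0, 2, 3, 5, 1]
After 8 (reverse(0, 4)): [5, 3, 2, 0, 4, 1]
After 9 (reverse(4, 5)): [5, 3, 2, 0, 1, 4]
After 10 (rotate_left(0, 4, k=2)): [2, 0, 1, 5, 3, 4]
After 11 (swap(4, 2)): [2, 0, 3, 5, 1, 4]
After 12 (swap(2, 3)): [2, 0, 5, 3, 1, 4]

Answer: [2, 0, 5, 3, 1, 4]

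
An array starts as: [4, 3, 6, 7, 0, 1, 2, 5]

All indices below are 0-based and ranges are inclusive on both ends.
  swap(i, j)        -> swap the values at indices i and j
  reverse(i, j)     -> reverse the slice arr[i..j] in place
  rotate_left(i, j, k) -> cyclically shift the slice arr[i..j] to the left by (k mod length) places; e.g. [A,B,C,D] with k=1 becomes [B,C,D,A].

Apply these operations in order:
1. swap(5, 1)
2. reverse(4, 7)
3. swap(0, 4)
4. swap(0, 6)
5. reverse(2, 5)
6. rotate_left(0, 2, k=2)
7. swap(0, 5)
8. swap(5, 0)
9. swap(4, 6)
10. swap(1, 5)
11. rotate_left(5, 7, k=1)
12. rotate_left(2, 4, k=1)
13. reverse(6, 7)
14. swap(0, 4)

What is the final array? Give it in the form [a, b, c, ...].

After 1 (swap(5, 1)): [4, 1, 6, 7, 0, 3, 2, 5]
After 2 (reverse(4, 7)): [4, 1, 6, 7, 5, 2, 3, 0]
After 3 (swap(0, 4)): [5, 1, 6, 7, 4, 2, 3, 0]
After 4 (swap(0, 6)): [3, 1, 6, 7, 4, 2, 5, 0]
After 5 (reverse(2, 5)): [3, 1, 2, 4, 7, 6, 5, 0]
After 6 (rotate_left(0, 2, k=2)): [2, 3, 1, 4, 7, 6, 5, 0]
After 7 (swap(0, 5)): [6, 3, 1, 4, 7, 2, 5, 0]
After 8 (swap(5, 0)): [2, 3, 1, 4, 7, 6, 5, 0]
After 9 (swap(4, 6)): [2, 3, 1, 4, 5, 6, 7, 0]
After 10 (swap(1, 5)): [2, 6, 1, 4, 5, 3, 7, 0]
After 11 (rotate_left(5, 7, k=1)): [2, 6, 1, 4, 5, 7, 0, 3]
After 12 (rotate_left(2, 4, k=1)): [2, 6, 4, 5, 1, 7, 0, 3]
After 13 (reverse(6, 7)): [2, 6, 4, 5, 1, 7, 3, 0]
After 14 (swap(0, 4)): [1, 6, 4, 5, 2, 7, 3, 0]

Answer: [1, 6, 4, 5, 2, 7, 3, 0]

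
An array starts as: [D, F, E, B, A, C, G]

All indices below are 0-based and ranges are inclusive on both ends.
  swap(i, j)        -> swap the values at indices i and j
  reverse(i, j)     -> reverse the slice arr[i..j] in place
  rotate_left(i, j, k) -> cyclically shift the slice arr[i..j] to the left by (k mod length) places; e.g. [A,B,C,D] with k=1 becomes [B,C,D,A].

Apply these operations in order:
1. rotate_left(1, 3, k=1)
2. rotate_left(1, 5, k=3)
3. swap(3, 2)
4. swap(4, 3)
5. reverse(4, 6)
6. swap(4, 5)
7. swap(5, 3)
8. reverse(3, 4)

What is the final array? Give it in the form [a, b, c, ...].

After 1 (rotate_left(1, 3, k=1)): [D, E, B, F, A, C, G]
After 2 (rotate_left(1, 5, k=3)): [D, A, C, E, B, F, G]
After 3 (swap(3, 2)): [D, A, E, C, B, F, G]
After 4 (swap(4, 3)): [D, A, E, B, C, F, G]
After 5 (reverse(4, 6)): [D, A, E, B, G, F, C]
After 6 (swap(4, 5)): [D, A, E, B, F, G, C]
After 7 (swap(5, 3)): [D, A, E, G, F, B, C]
After 8 (reverse(3, 4)): [D, A, E, F, G, B, C]

Answer: [D, A, E, F, G, B, C]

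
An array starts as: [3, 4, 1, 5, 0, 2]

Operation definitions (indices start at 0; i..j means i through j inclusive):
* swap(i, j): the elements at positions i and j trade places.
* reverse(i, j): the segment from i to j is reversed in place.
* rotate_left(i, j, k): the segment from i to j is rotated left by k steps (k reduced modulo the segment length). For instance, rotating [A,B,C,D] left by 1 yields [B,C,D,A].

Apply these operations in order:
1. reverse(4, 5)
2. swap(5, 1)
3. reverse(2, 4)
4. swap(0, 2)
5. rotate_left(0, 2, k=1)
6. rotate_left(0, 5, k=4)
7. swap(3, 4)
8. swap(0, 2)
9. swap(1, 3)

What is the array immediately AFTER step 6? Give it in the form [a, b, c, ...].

After 1 (reverse(4, 5)): [3, 4, 1, 5, 2, 0]
After 2 (swap(5, 1)): [3, 0, 1, 5, 2, 4]
After 3 (reverse(2, 4)): [3, 0, 2, 5, 1, 4]
After 4 (swap(0, 2)): [2, 0, 3, 5, 1, 4]
After 5 (rotate_left(0, 2, k=1)): [0, 3, 2, 5, 1, 4]
After 6 (rotate_left(0, 5, k=4)): [1, 4, 0, 3, 2, 5]

Answer: [1, 4, 0, 3, 2, 5]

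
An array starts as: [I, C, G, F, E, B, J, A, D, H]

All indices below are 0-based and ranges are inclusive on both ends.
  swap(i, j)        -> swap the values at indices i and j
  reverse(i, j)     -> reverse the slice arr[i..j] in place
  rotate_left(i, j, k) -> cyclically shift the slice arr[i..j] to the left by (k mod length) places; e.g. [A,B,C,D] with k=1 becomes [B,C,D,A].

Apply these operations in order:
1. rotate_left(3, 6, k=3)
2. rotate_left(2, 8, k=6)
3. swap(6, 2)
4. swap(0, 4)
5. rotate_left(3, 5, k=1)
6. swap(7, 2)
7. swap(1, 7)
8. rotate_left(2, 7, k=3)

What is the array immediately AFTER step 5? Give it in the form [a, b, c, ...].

After 1 (rotate_left(3, 6, k=3)): [I, C, G, J, F, E, B, A, D, H]
After 2 (rotate_left(2, 8, k=6)): [I, C, D, G, J, F, E, B, A, H]
After 3 (swap(6, 2)): [I, C, E, G, J, F, D, B, A, H]
After 4 (swap(0, 4)): [J, C, E, G, I, F, D, B, A, H]
After 5 (rotate_left(3, 5, k=1)): [J, C, E, I, F, G, D, B, A, H]

Answer: [J, C, E, I, F, G, D, B, A, H]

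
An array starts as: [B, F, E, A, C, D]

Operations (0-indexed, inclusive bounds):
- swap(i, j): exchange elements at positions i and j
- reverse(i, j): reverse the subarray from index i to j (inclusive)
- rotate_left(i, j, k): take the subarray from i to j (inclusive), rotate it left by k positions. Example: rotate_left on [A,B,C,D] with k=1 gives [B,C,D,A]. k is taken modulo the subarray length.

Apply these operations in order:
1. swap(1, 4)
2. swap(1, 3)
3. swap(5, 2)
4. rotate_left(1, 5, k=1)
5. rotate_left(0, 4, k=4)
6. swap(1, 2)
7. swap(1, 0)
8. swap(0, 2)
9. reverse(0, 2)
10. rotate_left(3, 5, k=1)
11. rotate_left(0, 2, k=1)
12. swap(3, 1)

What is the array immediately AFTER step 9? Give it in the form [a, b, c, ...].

After 1 (swap(1, 4)): [B, C, E, A, F, D]
After 2 (swap(1, 3)): [B, A, E, C, F, D]
After 3 (swap(5, 2)): [B, A, D, C, F, E]
After 4 (rotate_left(1, 5, k=1)): [B, D, C, F, E, A]
After 5 (rotate_left(0, 4, k=4)): [E, B, D, C, F, A]
After 6 (swap(1, 2)): [E, D, B, C, F, A]
After 7 (swap(1, 0)): [D, E, B, C, F, A]
After 8 (swap(0, 2)): [B, E, D, C, F, A]
After 9 (reverse(0, 2)): [D, E, B, C, F, A]

Answer: [D, E, B, C, F, A]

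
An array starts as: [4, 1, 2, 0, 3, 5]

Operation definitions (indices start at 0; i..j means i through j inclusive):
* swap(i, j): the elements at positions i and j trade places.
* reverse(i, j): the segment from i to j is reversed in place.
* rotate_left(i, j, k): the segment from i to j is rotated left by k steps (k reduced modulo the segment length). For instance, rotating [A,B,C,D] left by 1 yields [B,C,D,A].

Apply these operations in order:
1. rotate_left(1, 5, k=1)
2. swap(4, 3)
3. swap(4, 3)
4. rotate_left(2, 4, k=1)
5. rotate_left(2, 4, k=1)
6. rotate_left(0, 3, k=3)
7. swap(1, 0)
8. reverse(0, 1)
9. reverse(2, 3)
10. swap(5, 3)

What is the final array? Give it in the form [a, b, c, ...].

After 1 (rotate_left(1, 5, k=1)): [4, 2, 0, 3, 5, 1]
After 2 (swap(4, 3)): [4, 2, 0, 5, 3, 1]
After 3 (swap(4, 3)): [4, 2, 0, 3, 5, 1]
After 4 (rotate_left(2, 4, k=1)): [4, 2, 3, 5, 0, 1]
After 5 (rotate_left(2, 4, k=1)): [4, 2, 5, 0, 3, 1]
After 6 (rotate_left(0, 3, k=3)): [0, 4, 2, 5, 3, 1]
After 7 (swap(1, 0)): [4, 0, 2, 5, 3, 1]
After 8 (reverse(0, 1)): [0, 4, 2, 5, 3, 1]
After 9 (reverse(2, 3)): [0, 4, 5, 2, 3, 1]
After 10 (swap(5, 3)): [0, 4, 5, 1, 3, 2]

Answer: [0, 4, 5, 1, 3, 2]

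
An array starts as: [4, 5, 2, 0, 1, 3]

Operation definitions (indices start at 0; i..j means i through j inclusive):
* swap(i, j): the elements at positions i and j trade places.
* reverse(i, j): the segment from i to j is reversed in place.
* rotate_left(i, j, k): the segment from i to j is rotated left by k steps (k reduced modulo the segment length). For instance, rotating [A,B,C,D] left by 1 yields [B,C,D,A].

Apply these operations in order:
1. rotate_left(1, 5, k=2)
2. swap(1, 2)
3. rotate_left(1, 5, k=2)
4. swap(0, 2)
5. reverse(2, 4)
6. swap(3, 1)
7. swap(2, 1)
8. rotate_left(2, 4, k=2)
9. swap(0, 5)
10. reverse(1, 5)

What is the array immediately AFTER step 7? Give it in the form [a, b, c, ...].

Answer: [5, 1, 2, 3, 4, 0]

Derivation:
After 1 (rotate_left(1, 5, k=2)): [4, 0, 1, 3, 5, 2]
After 2 (swap(1, 2)): [4, 1, 0, 3, 5, 2]
After 3 (rotate_left(1, 5, k=2)): [4, 3, 5, 2, 1, 0]
After 4 (swap(0, 2)): [5, 3, 4, 2, 1, 0]
After 5 (reverse(2, 4)): [5, 3, 1, 2, 4, 0]
After 6 (swap(3, 1)): [5, 2, 1, 3, 4, 0]
After 7 (swap(2, 1)): [5, 1, 2, 3, 4, 0]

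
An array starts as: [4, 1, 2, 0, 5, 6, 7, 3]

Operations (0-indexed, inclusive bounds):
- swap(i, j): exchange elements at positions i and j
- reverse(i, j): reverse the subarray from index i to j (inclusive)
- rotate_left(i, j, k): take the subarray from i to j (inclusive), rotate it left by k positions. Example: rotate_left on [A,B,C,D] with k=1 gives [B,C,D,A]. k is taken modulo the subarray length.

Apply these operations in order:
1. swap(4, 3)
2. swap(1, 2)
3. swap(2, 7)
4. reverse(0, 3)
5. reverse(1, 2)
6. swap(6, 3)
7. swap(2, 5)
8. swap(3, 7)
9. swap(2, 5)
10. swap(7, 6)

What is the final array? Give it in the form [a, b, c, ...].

After 1 (swap(4, 3)): [4, 1, 2, 5, 0, 6, 7, 3]
After 2 (swap(1, 2)): [4, 2, 1, 5, 0, 6, 7, 3]
After 3 (swap(2, 7)): [4, 2, 3, 5, 0, 6, 7, 1]
After 4 (reverse(0, 3)): [5, 3, 2, 4, 0, 6, 7, 1]
After 5 (reverse(1, 2)): [5, 2, 3, 4, 0, 6, 7, 1]
After 6 (swap(6, 3)): [5, 2, 3, 7, 0, 6, 4, 1]
After 7 (swap(2, 5)): [5, 2, 6, 7, 0, 3, 4, 1]
After 8 (swap(3, 7)): [5, 2, 6, 1, 0, 3, 4, 7]
After 9 (swap(2, 5)): [5, 2, 3, 1, 0, 6, 4, 7]
After 10 (swap(7, 6)): [5, 2, 3, 1, 0, 6, 7, 4]

Answer: [5, 2, 3, 1, 0, 6, 7, 4]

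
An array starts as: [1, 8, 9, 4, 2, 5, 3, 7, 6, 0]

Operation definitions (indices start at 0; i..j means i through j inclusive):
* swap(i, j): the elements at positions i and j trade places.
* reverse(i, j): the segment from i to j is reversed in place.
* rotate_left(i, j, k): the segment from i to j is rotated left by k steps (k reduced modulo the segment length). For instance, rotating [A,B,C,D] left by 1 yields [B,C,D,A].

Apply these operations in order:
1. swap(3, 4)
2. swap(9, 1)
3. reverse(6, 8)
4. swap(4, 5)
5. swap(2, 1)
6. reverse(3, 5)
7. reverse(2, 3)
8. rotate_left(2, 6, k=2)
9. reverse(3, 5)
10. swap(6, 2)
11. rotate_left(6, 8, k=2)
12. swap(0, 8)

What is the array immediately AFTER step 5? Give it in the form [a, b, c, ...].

After 1 (swap(3, 4)): [1, 8, 9, 2, 4, 5, 3, 7, 6, 0]
After 2 (swap(9, 1)): [1, 0, 9, 2, 4, 5, 3, 7, 6, 8]
After 3 (reverse(6, 8)): [1, 0, 9, 2, 4, 5, 6, 7, 3, 8]
After 4 (swap(4, 5)): [1, 0, 9, 2, 5, 4, 6, 7, 3, 8]
After 5 (swap(2, 1)): [1, 9, 0, 2, 5, 4, 6, 7, 3, 8]

Answer: [1, 9, 0, 2, 5, 4, 6, 7, 3, 8]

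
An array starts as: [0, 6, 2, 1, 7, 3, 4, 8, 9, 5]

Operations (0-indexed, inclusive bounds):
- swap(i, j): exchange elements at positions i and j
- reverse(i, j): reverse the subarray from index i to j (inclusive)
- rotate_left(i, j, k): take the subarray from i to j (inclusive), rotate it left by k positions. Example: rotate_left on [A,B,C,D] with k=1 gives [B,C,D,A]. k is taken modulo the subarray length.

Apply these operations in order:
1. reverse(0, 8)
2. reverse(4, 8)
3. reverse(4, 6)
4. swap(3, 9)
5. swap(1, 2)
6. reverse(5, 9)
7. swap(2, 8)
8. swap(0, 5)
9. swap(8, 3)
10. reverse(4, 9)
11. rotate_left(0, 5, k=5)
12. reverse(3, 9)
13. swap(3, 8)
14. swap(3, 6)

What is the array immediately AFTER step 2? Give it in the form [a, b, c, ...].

After 1 (reverse(0, 8)): [9, 8, 4, 3, 7, 1, 2, 6, 0, 5]
After 2 (reverse(4, 8)): [9, 8, 4, 3, 0, 6, 2, 1, 7, 5]

Answer: [9, 8, 4, 3, 0, 6, 2, 1, 7, 5]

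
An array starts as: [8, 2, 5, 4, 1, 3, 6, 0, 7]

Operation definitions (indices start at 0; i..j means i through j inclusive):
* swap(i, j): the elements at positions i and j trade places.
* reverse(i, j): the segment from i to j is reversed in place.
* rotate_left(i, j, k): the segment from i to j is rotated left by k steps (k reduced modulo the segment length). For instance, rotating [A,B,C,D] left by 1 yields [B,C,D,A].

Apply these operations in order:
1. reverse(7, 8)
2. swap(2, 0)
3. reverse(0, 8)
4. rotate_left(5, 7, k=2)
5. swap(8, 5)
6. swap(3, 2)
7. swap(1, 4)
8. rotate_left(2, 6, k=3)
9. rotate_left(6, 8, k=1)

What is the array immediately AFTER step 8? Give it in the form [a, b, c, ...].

After 1 (reverse(7, 8)): [8, 2, 5, 4, 1, 3, 6, 7, 0]
After 2 (swap(2, 0)): [5, 2, 8, 4, 1, 3, 6, 7, 0]
After 3 (reverse(0, 8)): [0, 7, 6, 3, 1, 4, 8, 2, 5]
After 4 (rotate_left(5, 7, k=2)): [0, 7, 6, 3, 1, 2, 4, 8, 5]
After 5 (swap(8, 5)): [0, 7, 6, 3, 1, 5, 4, 8, 2]
After 6 (swap(3, 2)): [0, 7, 3, 6, 1, 5, 4, 8, 2]
After 7 (swap(1, 4)): [0, 1, 3, 6, 7, 5, 4, 8, 2]
After 8 (rotate_left(2, 6, k=3)): [0, 1, 5, 4, 3, 6, 7, 8, 2]

Answer: [0, 1, 5, 4, 3, 6, 7, 8, 2]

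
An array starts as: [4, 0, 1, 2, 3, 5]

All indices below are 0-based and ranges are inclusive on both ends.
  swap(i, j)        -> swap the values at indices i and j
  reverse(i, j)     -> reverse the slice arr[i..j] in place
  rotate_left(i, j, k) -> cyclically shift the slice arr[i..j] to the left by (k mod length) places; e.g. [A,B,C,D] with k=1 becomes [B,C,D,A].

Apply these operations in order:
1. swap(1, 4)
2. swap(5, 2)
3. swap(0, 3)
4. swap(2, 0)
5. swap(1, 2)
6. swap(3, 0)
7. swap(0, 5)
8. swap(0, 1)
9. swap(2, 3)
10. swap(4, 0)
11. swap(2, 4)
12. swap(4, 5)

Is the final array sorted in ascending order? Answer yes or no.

After 1 (swap(1, 4)): [4, 3, 1, 2, 0, 5]
After 2 (swap(5, 2)): [4, 3, 5, 2, 0, 1]
After 3 (swap(0, 3)): [2, 3, 5, 4, 0, 1]
After 4 (swap(2, 0)): [5, 3, 2, 4, 0, 1]
After 5 (swap(1, 2)): [5, 2, 3, 4, 0, 1]
After 6 (swap(3, 0)): [4, 2, 3, 5, 0, 1]
After 7 (swap(0, 5)): [1, 2, 3, 5, 0, 4]
After 8 (swap(0, 1)): [2, 1, 3, 5, 0, 4]
After 9 (swap(2, 3)): [2, 1, 5, 3, 0, 4]
After 10 (swap(4, 0)): [0, 1, 5, 3, 2, 4]
After 11 (swap(2, 4)): [0, 1, 2, 3, 5, 4]
After 12 (swap(4, 5)): [0, 1, 2, 3, 4, 5]

Answer: yes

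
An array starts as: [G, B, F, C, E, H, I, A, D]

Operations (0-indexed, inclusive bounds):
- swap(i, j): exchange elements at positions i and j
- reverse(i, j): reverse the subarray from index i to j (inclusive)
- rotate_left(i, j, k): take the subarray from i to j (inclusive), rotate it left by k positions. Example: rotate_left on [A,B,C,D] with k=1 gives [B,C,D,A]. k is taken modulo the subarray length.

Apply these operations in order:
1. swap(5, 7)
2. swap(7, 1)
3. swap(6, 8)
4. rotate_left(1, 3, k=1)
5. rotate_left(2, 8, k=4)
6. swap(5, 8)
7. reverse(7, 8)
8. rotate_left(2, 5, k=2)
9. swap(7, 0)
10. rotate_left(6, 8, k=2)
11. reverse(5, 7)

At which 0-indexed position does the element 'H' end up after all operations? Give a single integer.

After 1 (swap(5, 7)): [G, B, F, C, E, A, I, H, D]
After 2 (swap(7, 1)): [G, H, F, C, E, A, I, B, D]
After 3 (swap(6, 8)): [G, H, F, C, E, A, D, B, I]
After 4 (rotate_left(1, 3, k=1)): [G, F, C, H, E, A, D, B, I]
After 5 (rotate_left(2, 8, k=4)): [G, F, D, B, I, C, H, E, A]
After 6 (swap(5, 8)): [G, F, D, B, I, A, H, E, C]
After 7 (reverse(7, 8)): [G, F, D, B, I, A, H, C, E]
After 8 (rotate_left(2, 5, k=2)): [G, F, I, A, D, B, H, C, E]
After 9 (swap(7, 0)): [C, F, I, A, D, B, H, G, E]
After 10 (rotate_left(6, 8, k=2)): [C, F, I, A, D, B, E, H, G]
After 11 (reverse(5, 7)): [C, F, I, A, D, H, E, B, G]

Answer: 5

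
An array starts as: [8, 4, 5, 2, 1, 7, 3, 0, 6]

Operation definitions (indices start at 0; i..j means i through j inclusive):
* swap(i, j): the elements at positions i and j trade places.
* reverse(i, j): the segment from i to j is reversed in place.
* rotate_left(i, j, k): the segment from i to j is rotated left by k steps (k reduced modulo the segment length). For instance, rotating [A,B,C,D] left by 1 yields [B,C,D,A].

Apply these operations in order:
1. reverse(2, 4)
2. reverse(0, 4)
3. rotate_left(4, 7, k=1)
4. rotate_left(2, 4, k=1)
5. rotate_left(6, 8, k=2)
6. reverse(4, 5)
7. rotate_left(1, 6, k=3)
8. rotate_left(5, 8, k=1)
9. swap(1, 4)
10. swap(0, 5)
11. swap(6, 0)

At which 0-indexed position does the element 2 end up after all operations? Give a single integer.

After 1 (reverse(2, 4)): [8, 4, 1, 2, 5, 7, 3, 0, 6]
After 2 (reverse(0, 4)): [5, 2, 1, 4, 8, 7, 3, 0, 6]
After 3 (rotate_left(4, 7, k=1)): [5, 2, 1, 4, 7, 3, 0, 8, 6]
After 4 (rotate_left(2, 4, k=1)): [5, 2, 4, 7, 1, 3, 0, 8, 6]
After 5 (rotate_left(6, 8, k=2)): [5, 2, 4, 7, 1, 3, 6, 0, 8]
After 6 (reverse(4, 5)): [5, 2, 4, 7, 3, 1, 6, 0, 8]
After 7 (rotate_left(1, 6, k=3)): [5, 3, 1, 6, 2, 4, 7, 0, 8]
After 8 (rotate_left(5, 8, k=1)): [5, 3, 1, 6, 2, 7, 0, 8, 4]
After 9 (swap(1, 4)): [5, 2, 1, 6, 3, 7, 0, 8, 4]
After 10 (swap(0, 5)): [7, 2, 1, 6, 3, 5, 0, 8, 4]
After 11 (swap(6, 0)): [0, 2, 1, 6, 3, 5, 7, 8, 4]

Answer: 1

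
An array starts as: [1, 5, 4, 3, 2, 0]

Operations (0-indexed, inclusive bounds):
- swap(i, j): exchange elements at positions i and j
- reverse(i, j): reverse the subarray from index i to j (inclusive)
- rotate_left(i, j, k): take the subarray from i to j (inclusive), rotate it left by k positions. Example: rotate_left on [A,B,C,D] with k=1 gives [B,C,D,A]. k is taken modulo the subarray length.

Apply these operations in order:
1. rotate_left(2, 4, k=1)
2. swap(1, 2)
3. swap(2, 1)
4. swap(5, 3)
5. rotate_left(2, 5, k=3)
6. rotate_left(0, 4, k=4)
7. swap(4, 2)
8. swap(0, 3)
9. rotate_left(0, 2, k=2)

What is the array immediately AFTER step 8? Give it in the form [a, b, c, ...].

After 1 (rotate_left(2, 4, k=1)): [1, 5, 3, 2, 4, 0]
After 2 (swap(1, 2)): [1, 3, 5, 2, 4, 0]
After 3 (swap(2, 1)): [1, 5, 3, 2, 4, 0]
After 4 (swap(5, 3)): [1, 5, 3, 0, 4, 2]
After 5 (rotate_left(2, 5, k=3)): [1, 5, 2, 3, 0, 4]
After 6 (rotate_left(0, 4, k=4)): [0, 1, 5, 2, 3, 4]
After 7 (swap(4, 2)): [0, 1, 3, 2, 5, 4]
After 8 (swap(0, 3)): [2, 1, 3, 0, 5, 4]

Answer: [2, 1, 3, 0, 5, 4]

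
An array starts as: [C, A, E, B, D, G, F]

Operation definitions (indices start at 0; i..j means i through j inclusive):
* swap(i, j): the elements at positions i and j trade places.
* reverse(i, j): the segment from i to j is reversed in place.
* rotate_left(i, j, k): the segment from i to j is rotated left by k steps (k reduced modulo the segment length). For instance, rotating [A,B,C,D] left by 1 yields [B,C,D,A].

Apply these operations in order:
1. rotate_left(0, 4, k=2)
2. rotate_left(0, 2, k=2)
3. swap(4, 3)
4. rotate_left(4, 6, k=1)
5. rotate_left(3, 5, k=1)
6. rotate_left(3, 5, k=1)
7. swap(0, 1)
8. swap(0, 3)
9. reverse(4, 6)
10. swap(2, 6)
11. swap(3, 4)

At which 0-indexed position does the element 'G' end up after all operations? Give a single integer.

After 1 (rotate_left(0, 4, k=2)): [E, B, D, C, A, G, F]
After 2 (rotate_left(0, 2, k=2)): [D, E, B, C, A, G, F]
After 3 (swap(4, 3)): [D, E, B, A, C, G, F]
After 4 (rotate_left(4, 6, k=1)): [D, E, B, A, G, F, C]
After 5 (rotate_left(3, 5, k=1)): [D, E, B, G, F, A, C]
After 6 (rotate_left(3, 5, k=1)): [D, E, B, F, A, G, C]
After 7 (swap(0, 1)): [E, D, B, F, A, G, C]
After 8 (swap(0, 3)): [F, D, B, E, A, G, C]
After 9 (reverse(4, 6)): [F, D, B, E, C, G, A]
After 10 (swap(2, 6)): [F, D, A, E, C, G, B]
After 11 (swap(3, 4)): [F, D, A, C, E, G, B]

Answer: 5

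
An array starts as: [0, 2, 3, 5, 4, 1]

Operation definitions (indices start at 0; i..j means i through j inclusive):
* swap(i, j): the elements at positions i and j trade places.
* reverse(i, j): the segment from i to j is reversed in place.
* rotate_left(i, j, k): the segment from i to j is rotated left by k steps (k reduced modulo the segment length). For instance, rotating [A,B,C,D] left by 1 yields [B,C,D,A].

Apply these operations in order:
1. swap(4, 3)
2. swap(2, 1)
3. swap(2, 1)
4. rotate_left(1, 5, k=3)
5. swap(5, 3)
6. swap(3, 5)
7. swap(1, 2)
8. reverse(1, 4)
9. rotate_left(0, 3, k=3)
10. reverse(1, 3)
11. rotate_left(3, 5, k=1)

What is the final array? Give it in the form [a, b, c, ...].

Answer: [5, 2, 3, 1, 4, 0]

Derivation:
After 1 (swap(4, 3)): [0, 2, 3, 4, 5, 1]
After 2 (swap(2, 1)): [0, 3, 2, 4, 5, 1]
After 3 (swap(2, 1)): [0, 2, 3, 4, 5, 1]
After 4 (rotate_left(1, 5, k=3)): [0, 5, 1, 2, 3, 4]
After 5 (swap(5, 3)): [0, 5, 1, 4, 3, 2]
After 6 (swap(3, 5)): [0, 5, 1, 2, 3, 4]
After 7 (swap(1, 2)): [0, 1, 5, 2, 3, 4]
After 8 (reverse(1, 4)): [0, 3, 2, 5, 1, 4]
After 9 (rotate_left(0, 3, k=3)): [5, 0, 3, 2, 1, 4]
After 10 (reverse(1, 3)): [5, 2, 3, 0, 1, 4]
After 11 (rotate_left(3, 5, k=1)): [5, 2, 3, 1, 4, 0]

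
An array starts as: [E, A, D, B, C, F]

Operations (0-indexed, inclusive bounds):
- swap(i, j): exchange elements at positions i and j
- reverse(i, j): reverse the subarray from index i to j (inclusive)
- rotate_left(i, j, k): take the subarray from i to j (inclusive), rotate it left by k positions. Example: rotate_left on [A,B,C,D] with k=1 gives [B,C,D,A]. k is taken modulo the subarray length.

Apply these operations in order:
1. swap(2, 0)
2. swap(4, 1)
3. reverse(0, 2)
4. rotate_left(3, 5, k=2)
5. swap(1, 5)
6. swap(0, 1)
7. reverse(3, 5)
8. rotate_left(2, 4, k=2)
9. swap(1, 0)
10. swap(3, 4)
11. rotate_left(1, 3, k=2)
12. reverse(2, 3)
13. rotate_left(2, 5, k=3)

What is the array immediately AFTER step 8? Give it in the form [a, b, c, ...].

Answer: [A, E, B, D, C, F]

Derivation:
After 1 (swap(2, 0)): [D, A, E, B, C, F]
After 2 (swap(4, 1)): [D, C, E, B, A, F]
After 3 (reverse(0, 2)): [E, C, D, B, A, F]
After 4 (rotate_left(3, 5, k=2)): [E, C, D, F, B, A]
After 5 (swap(1, 5)): [E, A, D, F, B, C]
After 6 (swap(0, 1)): [A, E, D, F, B, C]
After 7 (reverse(3, 5)): [A, E, D, C, B, F]
After 8 (rotate_left(2, 4, k=2)): [A, E, B, D, C, F]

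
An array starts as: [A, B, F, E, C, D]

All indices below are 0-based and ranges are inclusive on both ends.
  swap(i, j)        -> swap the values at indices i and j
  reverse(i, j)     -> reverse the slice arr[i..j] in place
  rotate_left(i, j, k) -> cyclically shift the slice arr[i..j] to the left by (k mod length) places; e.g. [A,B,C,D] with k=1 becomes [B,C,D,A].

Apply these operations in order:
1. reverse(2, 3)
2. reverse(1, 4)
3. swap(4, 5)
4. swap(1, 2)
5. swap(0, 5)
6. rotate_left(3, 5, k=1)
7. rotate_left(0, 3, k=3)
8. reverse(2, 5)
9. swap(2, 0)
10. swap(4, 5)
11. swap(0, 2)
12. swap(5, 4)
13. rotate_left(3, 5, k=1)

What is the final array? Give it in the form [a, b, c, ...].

After 1 (reverse(2, 3)): [A, B, E, F, C, D]
After 2 (reverse(1, 4)): [A, C, F, E, B, D]
After 3 (swap(4, 5)): [A, C, F, E, D, B]
After 4 (swap(1, 2)): [A, F, C, E, D, B]
After 5 (swap(0, 5)): [B, F, C, E, D, A]
After 6 (rotate_left(3, 5, k=1)): [B, F, C, D, A, E]
After 7 (rotate_left(0, 3, k=3)): [D, B, F, C, A, E]
After 8 (reverse(2, 5)): [D, B, E, A, C, F]
After 9 (swap(2, 0)): [E, B, D, A, C, F]
After 10 (swap(4, 5)): [E, B, D, A, F, C]
After 11 (swap(0, 2)): [D, B, E, A, F, C]
After 12 (swap(5, 4)): [D, B, E, A, C, F]
After 13 (rotate_left(3, 5, k=1)): [D, B, E, C, F, A]

Answer: [D, B, E, C, F, A]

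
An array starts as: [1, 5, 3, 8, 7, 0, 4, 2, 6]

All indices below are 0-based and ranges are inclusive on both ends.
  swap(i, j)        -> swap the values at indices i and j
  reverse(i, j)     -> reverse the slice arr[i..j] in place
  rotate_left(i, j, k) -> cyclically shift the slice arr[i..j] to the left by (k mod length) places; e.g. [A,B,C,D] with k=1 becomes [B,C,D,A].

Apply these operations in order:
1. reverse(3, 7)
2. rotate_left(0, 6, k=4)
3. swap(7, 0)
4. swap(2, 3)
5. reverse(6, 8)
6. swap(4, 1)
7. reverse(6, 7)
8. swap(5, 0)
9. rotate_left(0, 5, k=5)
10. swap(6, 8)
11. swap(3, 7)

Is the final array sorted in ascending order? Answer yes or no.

Answer: no

Derivation:
After 1 (reverse(3, 7)): [1, 5, 3, 2, 4, 0, 7, 8, 6]
After 2 (rotate_left(0, 6, k=4)): [4, 0, 7, 1, 5, 3, 2, 8, 6]
After 3 (swap(7, 0)): [8, 0, 7, 1, 5, 3, 2, 4, 6]
After 4 (swap(2, 3)): [8, 0, 1, 7, 5, 3, 2, 4, 6]
After 5 (reverse(6, 8)): [8, 0, 1, 7, 5, 3, 6, 4, 2]
After 6 (swap(4, 1)): [8, 5, 1, 7, 0, 3, 6, 4, 2]
After 7 (reverse(6, 7)): [8, 5, 1, 7, 0, 3, 4, 6, 2]
After 8 (swap(5, 0)): [3, 5, 1, 7, 0, 8, 4, 6, 2]
After 9 (rotate_left(0, 5, k=5)): [8, 3, 5, 1, 7, 0, 4, 6, 2]
After 10 (swap(6, 8)): [8, 3, 5, 1, 7, 0, 2, 6, 4]
After 11 (swap(3, 7)): [8, 3, 5, 6, 7, 0, 2, 1, 4]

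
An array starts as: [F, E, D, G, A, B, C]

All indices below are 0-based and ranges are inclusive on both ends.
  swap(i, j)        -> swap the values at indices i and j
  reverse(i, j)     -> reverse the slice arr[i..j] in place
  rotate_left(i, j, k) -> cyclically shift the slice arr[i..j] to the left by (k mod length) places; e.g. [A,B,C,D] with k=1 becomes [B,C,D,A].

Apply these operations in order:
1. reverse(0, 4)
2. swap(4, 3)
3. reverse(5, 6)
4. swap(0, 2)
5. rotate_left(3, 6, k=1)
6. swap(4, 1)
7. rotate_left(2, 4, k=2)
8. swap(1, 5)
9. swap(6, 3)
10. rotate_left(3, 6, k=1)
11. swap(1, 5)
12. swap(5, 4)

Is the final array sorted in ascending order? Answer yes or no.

Answer: no

Derivation:
After 1 (reverse(0, 4)): [A, G, D, E, F, B, C]
After 2 (swap(4, 3)): [A, G, D, F, E, B, C]
After 3 (reverse(5, 6)): [A, G, D, F, E, C, B]
After 4 (swap(0, 2)): [D, G, A, F, E, C, B]
After 5 (rotate_left(3, 6, k=1)): [D, G, A, E, C, B, F]
After 6 (swap(4, 1)): [D, C, A, E, G, B, F]
After 7 (rotate_left(2, 4, k=2)): [D, C, G, A, E, B, F]
After 8 (swap(1, 5)): [D, B, G, A, E, C, F]
After 9 (swap(6, 3)): [D, B, G, F, E, C, A]
After 10 (rotate_left(3, 6, k=1)): [D, B, G, E, C, A, F]
After 11 (swap(1, 5)): [D, A, G, E, C, B, F]
After 12 (swap(5, 4)): [D, A, G, E, B, C, F]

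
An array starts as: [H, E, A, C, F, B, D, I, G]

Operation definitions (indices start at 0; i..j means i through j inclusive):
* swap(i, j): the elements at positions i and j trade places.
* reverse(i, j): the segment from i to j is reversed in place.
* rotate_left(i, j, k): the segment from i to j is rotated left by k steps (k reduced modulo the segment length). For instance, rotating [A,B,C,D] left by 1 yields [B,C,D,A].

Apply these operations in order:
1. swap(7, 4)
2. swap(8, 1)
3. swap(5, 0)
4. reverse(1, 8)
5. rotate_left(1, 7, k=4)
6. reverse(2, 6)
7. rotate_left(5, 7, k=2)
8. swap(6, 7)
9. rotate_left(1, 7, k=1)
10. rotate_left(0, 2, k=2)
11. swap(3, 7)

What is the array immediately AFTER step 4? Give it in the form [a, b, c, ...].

After 1 (swap(7, 4)): [H, E, A, C, I, B, D, F, G]
After 2 (swap(8, 1)): [H, G, A, C, I, B, D, F, E]
After 3 (swap(5, 0)): [B, G, A, C, I, H, D, F, E]
After 4 (reverse(1, 8)): [B, E, F, D, H, I, C, A, G]

Answer: [B, E, F, D, H, I, C, A, G]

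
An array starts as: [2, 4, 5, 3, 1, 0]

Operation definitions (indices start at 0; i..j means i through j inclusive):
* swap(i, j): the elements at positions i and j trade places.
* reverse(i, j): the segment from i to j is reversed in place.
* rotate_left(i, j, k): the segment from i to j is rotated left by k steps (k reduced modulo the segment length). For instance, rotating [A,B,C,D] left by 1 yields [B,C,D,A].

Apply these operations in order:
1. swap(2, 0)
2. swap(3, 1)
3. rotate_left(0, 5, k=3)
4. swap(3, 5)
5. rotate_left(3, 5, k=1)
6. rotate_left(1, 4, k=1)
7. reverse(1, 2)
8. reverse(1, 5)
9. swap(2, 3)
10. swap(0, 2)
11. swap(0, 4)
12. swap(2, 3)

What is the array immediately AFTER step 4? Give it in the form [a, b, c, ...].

Answer: [4, 1, 0, 2, 3, 5]

Derivation:
After 1 (swap(2, 0)): [5, 4, 2, 3, 1, 0]
After 2 (swap(3, 1)): [5, 3, 2, 4, 1, 0]
After 3 (rotate_left(0, 5, k=3)): [4, 1, 0, 5, 3, 2]
After 4 (swap(3, 5)): [4, 1, 0, 2, 3, 5]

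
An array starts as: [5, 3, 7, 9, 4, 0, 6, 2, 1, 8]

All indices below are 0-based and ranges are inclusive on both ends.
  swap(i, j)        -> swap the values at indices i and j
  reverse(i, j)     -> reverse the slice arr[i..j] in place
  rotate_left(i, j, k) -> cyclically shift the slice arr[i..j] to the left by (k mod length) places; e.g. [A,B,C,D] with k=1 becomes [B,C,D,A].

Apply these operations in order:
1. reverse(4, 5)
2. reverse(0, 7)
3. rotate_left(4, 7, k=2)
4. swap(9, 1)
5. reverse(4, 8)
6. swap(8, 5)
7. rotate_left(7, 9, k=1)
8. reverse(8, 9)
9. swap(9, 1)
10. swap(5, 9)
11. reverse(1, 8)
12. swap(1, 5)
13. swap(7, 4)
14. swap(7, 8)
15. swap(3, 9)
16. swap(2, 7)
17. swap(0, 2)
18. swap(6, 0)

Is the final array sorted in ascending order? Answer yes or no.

After 1 (reverse(4, 5)): [5, 3, 7, 9, 0, 4, 6, 2, 1, 8]
After 2 (reverse(0, 7)): [2, 6, 4, 0, 9, 7, 3, 5, 1, 8]
After 3 (rotate_left(4, 7, k=2)): [2, 6, 4, 0, 3, 5, 9, 7, 1, 8]
After 4 (swap(9, 1)): [2, 8, 4, 0, 3, 5, 9, 7, 1, 6]
After 5 (reverse(4, 8)): [2, 8, 4, 0, 1, 7, 9, 5, 3, 6]
After 6 (swap(8, 5)): [2, 8, 4, 0, 1, 3, 9, 5, 7, 6]
After 7 (rotate_left(7, 9, k=1)): [2, 8, 4, 0, 1, 3, 9, 7, 6, 5]
After 8 (reverse(8, 9)): [2, 8, 4, 0, 1, 3, 9, 7, 5, 6]
After 9 (swap(9, 1)): [2, 6, 4, 0, 1, 3, 9, 7, 5, 8]
After 10 (swap(5, 9)): [2, 6, 4, 0, 1, 8, 9, 7, 5, 3]
After 11 (reverse(1, 8)): [2, 5, 7, 9, 8, 1, 0, 4, 6, 3]
After 12 (swap(1, 5)): [2, 1, 7, 9, 8, 5, 0, 4, 6, 3]
After 13 (swap(7, 4)): [2, 1, 7, 9, 4, 5, 0, 8, 6, 3]
After 14 (swap(7, 8)): [2, 1, 7, 9, 4, 5, 0, 6, 8, 3]
After 15 (swap(3, 9)): [2, 1, 7, 3, 4, 5, 0, 6, 8, 9]
After 16 (swap(2, 7)): [2, 1, 6, 3, 4, 5, 0, 7, 8, 9]
After 17 (swap(0, 2)): [6, 1, 2, 3, 4, 5, 0, 7, 8, 9]
After 18 (swap(6, 0)): [0, 1, 2, 3, 4, 5, 6, 7, 8, 9]

Answer: yes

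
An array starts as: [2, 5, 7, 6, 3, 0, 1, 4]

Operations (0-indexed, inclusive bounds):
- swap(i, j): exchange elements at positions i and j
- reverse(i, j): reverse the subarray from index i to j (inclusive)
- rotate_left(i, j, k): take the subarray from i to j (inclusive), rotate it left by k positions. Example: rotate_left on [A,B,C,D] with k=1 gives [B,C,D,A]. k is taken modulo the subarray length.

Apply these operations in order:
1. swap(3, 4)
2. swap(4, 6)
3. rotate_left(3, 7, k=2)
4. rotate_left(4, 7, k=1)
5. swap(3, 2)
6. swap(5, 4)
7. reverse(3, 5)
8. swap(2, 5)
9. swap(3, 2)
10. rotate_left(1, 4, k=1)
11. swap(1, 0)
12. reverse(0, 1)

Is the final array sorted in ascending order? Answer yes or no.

After 1 (swap(3, 4)): [2, 5, 7, 3, 6, 0, 1, 4]
After 2 (swap(4, 6)): [2, 5, 7, 3, 1, 0, 6, 4]
After 3 (rotate_left(3, 7, k=2)): [2, 5, 7, 0, 6, 4, 3, 1]
After 4 (rotate_left(4, 7, k=1)): [2, 5, 7, 0, 4, 3, 1, 6]
After 5 (swap(3, 2)): [2, 5, 0, 7, 4, 3, 1, 6]
After 6 (swap(5, 4)): [2, 5, 0, 7, 3, 4, 1, 6]
After 7 (reverse(3, 5)): [2, 5, 0, 4, 3, 7, 1, 6]
After 8 (swap(2, 5)): [2, 5, 7, 4, 3, 0, 1, 6]
After 9 (swap(3, 2)): [2, 5, 4, 7, 3, 0, 1, 6]
After 10 (rotate_left(1, 4, k=1)): [2, 4, 7, 3, 5, 0, 1, 6]
After 11 (swap(1, 0)): [4, 2, 7, 3, 5, 0, 1, 6]
After 12 (reverse(0, 1)): [2, 4, 7, 3, 5, 0, 1, 6]

Answer: no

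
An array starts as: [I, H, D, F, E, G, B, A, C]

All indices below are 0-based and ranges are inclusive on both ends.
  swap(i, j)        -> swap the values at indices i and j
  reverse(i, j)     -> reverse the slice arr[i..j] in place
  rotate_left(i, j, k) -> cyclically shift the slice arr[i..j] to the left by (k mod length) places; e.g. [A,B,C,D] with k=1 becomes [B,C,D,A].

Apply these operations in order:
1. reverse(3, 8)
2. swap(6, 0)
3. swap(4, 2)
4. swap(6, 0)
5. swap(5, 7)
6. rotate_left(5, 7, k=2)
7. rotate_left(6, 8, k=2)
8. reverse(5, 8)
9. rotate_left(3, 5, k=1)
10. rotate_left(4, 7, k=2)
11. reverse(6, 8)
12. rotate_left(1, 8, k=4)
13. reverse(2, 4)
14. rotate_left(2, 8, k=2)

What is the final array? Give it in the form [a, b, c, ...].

Answer: [I, F, B, H, A, D, E, G, C]

Derivation:
After 1 (reverse(3, 8)): [I, H, D, C, A, B, G, E, F]
After 2 (swap(6, 0)): [G, H, D, C, A, B, I, E, F]
After 3 (swap(4, 2)): [G, H, A, C, D, B, I, E, F]
After 4 (swap(6, 0)): [I, H, A, C, D, B, G, E, F]
After 5 (swap(5, 7)): [I, H, A, C, D, E, G, B, F]
After 6 (rotate_left(5, 7, k=2)): [I, H, A, C, D, B, E, G, F]
After 7 (rotate_left(6, 8, k=2)): [I, H, A, C, D, B, F, E, G]
After 8 (reverse(5, 8)): [I, H, A, C, D, G, E, F, B]
After 9 (rotate_left(3, 5, k=1)): [I, H, A, D, G, C, E, F, B]
After 10 (rotate_left(4, 7, k=2)): [I, H, A, D, E, F, G, C, B]
After 11 (reverse(6, 8)): [I, H, A, D, E, F, B, C, G]
After 12 (rotate_left(1, 8, k=4)): [I, F, B, C, G, H, A, D, E]
After 13 (reverse(2, 4)): [I, F, G, C, B, H, A, D, E]
After 14 (rotate_left(2, 8, k=2)): [I, F, B, H, A, D, E, G, C]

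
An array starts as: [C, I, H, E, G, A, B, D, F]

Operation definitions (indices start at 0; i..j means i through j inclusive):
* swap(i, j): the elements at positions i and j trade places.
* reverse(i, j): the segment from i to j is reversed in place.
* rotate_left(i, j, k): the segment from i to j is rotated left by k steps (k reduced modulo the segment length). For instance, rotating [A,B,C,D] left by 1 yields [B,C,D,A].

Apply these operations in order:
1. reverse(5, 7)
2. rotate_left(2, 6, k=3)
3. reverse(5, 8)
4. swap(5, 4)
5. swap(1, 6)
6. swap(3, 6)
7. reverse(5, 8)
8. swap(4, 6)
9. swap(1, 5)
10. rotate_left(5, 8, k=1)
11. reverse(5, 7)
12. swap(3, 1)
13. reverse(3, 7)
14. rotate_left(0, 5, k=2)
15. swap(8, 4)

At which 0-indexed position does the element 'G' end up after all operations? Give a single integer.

Answer: 6

Derivation:
After 1 (reverse(5, 7)): [C, I, H, E, G, D, B, A, F]
After 2 (rotate_left(2, 6, k=3)): [C, I, D, B, H, E, G, A, F]
After 3 (reverse(5, 8)): [C, I, D, B, H, F, A, G, E]
After 4 (swap(5, 4)): [C, I, D, B, F, H, A, G, E]
After 5 (swap(1, 6)): [C, A, D, B, F, H, I, G, E]
After 6 (swap(3, 6)): [C, A, D, I, F, H, B, G, E]
After 7 (reverse(5, 8)): [C, A, D, I, F, E, G, B, H]
After 8 (swap(4, 6)): [C, A, D, I, G, E, F, B, H]
After 9 (swap(1, 5)): [C, E, D, I, G, A, F, B, H]
After 10 (rotate_left(5, 8, k=1)): [C, E, D, I, G, F, B, H, A]
After 11 (reverse(5, 7)): [C, E, D, I, G, H, B, F, A]
After 12 (swap(3, 1)): [C, I, D, E, G, H, B, F, A]
After 13 (reverse(3, 7)): [C, I, D, F, B, H, G, E, A]
After 14 (rotate_left(0, 5, k=2)): [D, F, B, H, C, I, G, E, A]
After 15 (swap(8, 4)): [D, F, B, H, A, I, G, E, C]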